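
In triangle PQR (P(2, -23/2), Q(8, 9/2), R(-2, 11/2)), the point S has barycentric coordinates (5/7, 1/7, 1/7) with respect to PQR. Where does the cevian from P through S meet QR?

Line PS meets QR where the P-coordinate vanishes; zeroing S's P-weight and renormalizing leaves Q, R-weights 1/7 : 1/7 → (1/2, 1/2).
So T = (1/2)·Q + (1/2)·R = (3, 5).

(3, 5)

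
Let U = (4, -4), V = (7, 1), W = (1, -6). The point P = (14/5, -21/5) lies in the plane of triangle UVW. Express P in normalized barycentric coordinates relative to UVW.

Signed area of the reference triangle: [UVW] = ½·(4·(1−(-6)) + 7·(-6−(-4)) + 1·(-4−1)) = ½·(28 − 14 − 5) = 9/2.
[PVW] = ½·((14/5)·(1−(-6)) + 7·(-6−(-21/5)) + 1·(-21/5−1)) = ½·(98/5 − 63/5 − 26/5) = 9/10, so the U-coordinate is (9/10)/(9/2) = 1/5.
[UPW] = ½·(4·(-21/5−(-6)) + (14/5)·(-6−(-4)) + 1·(-4−(-21/5))) = ½·(36/5 − 28/5 + 1/5) = 9/10, so the V-coordinate is 1/5.
[UVP] = ½·(4·(1−(-21/5)) + 7·(-21/5−(-4)) + (14/5)·(-4−1)) = ½·(104/5 − 7/5 − 14) = 27/10, so the W-coordinate is 3/5.
Check: 1/5 + 1/5 + 3/5 = 1.

(1/5, 1/5, 3/5)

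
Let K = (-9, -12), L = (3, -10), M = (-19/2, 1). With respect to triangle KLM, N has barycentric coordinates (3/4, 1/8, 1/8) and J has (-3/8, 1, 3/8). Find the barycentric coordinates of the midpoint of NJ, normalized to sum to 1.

(3/16, 9/16, 1/4)

Since both coordinate triples sum to 1, the midpoint's barycentrics are the componentwise average.
(3/4+-3/8)/2 = 3/16; similarly 9/16 and 1/4.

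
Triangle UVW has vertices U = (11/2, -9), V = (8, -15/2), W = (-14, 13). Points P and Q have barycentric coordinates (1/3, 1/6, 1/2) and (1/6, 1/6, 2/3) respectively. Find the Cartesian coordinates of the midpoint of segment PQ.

Barycentric coordinates of the midpoint are the average: (1/4, 1/6, 7/12).
Converting: (1/4)·U + (1/6)·V + (7/12)·W = (-131/24, 49/12).

(-131/24, 49/12)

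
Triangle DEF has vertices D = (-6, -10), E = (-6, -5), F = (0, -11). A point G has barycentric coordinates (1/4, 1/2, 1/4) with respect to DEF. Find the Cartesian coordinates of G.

(-9/2, -31/4)

G = (1/4)·D + (1/2)·E + (1/4)·F.
x-coordinate: (1/4)·(-6) + (1/2)·(-6) + (1/4)·0 = -9/2.
y-coordinate: (1/4)·(-10) + (1/2)·(-5) + (1/4)·(-11) = -31/4.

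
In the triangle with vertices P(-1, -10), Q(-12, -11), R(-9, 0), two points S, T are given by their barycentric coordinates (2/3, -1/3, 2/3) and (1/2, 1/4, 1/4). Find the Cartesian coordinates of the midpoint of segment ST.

(-101/24, -43/8)

Barycentric coordinates of the midpoint are the average: (7/12, -1/24, 11/24).
Converting: (7/12)·P + (-1/24)·Q + (11/24)·R = (-101/24, -43/8).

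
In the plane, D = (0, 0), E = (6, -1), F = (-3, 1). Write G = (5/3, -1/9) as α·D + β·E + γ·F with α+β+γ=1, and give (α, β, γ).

Signed area of the reference triangle: [DEF] = ½·(0·(-1−1) + 6·(1−0) + (-3)·(0−(-1))) = ½·(0 + 6 − 3) = 3/2.
[GEF] = ½·((5/3)·(-1−1) + 6·(1−(-1/9)) + (-3)·(-1/9−(-1))) = ½·(-10/3 + 20/3 − 8/3) = 1/3, so the D-coordinate is (1/3)/(3/2) = 2/9.
[DGF] = ½·(0·(-1/9−1) + (5/3)·(1−0) + (-3)·(0−(-1/9))) = ½·(0 + 5/3 − 1/3) = 2/3, so the E-coordinate is 4/9.
[DEG] = ½·(0·(-1−(-1/9)) + 6·(-1/9−0) + (5/3)·(0−(-1))) = ½·(0 − 2/3 + 5/3) = 1/2, so the F-coordinate is 1/3.
Check: 2/9 + 4/9 + 1/3 = 1.

(2/9, 4/9, 1/3)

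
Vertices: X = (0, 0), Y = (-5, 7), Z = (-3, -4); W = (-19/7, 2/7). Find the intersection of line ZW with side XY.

Barycentric coordinates of W with respect to XYZ: (2/7, 2/7, 3/7).
On side XY the Z-coordinate is zero; dropping W's Z-weight 3/7 and renormalizing the remaining 2/7 : 2/7 gives weights 1/2, 1/2 on X, Y.
V = (1/2)·(0, 0) + (1/2)·(-5, 7) = (-5/2, 7/2).

(-5/2, 7/2)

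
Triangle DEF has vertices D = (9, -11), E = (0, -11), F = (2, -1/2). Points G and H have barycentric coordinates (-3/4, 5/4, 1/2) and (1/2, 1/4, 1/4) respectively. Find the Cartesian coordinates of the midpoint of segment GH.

Barycentric coordinates of the midpoint are the average: (-1/8, 3/4, 3/8).
Converting: (-1/8)·D + (3/4)·E + (3/8)·F = (-3/8, -113/16).

(-3/8, -113/16)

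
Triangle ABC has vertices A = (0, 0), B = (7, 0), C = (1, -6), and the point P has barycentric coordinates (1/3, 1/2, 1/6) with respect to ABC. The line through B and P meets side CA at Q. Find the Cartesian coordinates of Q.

(1/3, -2)

Line BP meets CA where the B-coordinate vanishes; zeroing P's B-weight and renormalizing leaves C, A-weights 1/6 : 1/3 → (1/3, 2/3).
So Q = (1/3)·C + (2/3)·A = (1/3, -2).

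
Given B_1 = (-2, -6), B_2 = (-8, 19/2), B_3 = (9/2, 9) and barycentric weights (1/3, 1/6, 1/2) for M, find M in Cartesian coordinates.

(1/4, 49/12)

M = (1/3)·B_1 + (1/6)·B_2 + (1/2)·B_3.
x-coordinate: (1/3)·(-2) + (1/6)·(-8) + (1/2)·(9/2) = 1/4.
y-coordinate: (1/3)·(-6) + (1/6)·(19/2) + (1/2)·9 = 49/12.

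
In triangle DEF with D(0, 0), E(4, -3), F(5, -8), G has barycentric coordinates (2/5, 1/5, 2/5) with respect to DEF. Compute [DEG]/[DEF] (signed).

2/5

The signed ratio [DEG]/[DEF] equals the barycentric coordinate of G at vertex F, which is 2/5.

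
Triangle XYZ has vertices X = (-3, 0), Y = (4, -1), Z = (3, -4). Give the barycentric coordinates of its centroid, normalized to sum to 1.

The centroid is the average of the vertices, so each weight is 1/3.

(1/3, 1/3, 1/3)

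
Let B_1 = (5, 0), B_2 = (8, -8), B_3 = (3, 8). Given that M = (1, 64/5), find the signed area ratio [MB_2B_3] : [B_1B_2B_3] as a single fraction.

1

[B_1B_2B_3] = ½·(5·(-8−8) + 8·(8−0) + 3·(0−(-8))) = ½·(-80 + 64 + 24) = 4.
[MB_2B_3] = ½·(1·(-8−8) + 8·(8−(64/5)) + 3·(64/5−(-8))) = ½·(-16 − 192/5 + 312/5) = 4, so the ratio is 4/4 = 1.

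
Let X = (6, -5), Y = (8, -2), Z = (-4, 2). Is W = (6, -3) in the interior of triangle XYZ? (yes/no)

yes

Barycentric coordinates of W: (5/11, 5/11, 1/11).
The three coordinates are positive, positive, positive; a point is interior exactly when all three are positive.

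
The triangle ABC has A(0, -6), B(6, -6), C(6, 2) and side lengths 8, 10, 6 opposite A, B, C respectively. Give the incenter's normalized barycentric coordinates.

(1/3, 5/12, 1/4)

The incenter has barycentric coordinates proportional to the opposite side lengths: (8 : 10 : 6).
Normalizing by 8+10+6 = 24 gives (1/3, 5/12, 1/4).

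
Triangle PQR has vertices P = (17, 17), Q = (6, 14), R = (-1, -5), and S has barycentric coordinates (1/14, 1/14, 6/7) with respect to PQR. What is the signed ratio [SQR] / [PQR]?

1/14

The signed ratio [SQR]/[PQR] equals the barycentric coordinate of S at vertex P, which is 1/14.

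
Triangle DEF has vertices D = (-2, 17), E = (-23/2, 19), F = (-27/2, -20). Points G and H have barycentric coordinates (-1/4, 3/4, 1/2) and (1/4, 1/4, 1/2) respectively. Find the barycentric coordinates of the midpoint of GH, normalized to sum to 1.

Since both coordinate triples sum to 1, the midpoint's barycentrics are the componentwise average.
(-1/4+1/4)/2 = 0; similarly 1/2 and 1/2.

(0, 1/2, 1/2)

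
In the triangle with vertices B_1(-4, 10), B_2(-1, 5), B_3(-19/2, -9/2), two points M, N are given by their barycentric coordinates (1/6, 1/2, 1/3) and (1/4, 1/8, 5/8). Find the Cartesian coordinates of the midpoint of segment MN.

(-547/96, 143/96)

Barycentric coordinates of the midpoint are the average: (5/24, 5/16, 23/48).
Converting: (5/24)·B_1 + (5/16)·B_2 + (23/48)·B_3 = (-547/96, 143/96).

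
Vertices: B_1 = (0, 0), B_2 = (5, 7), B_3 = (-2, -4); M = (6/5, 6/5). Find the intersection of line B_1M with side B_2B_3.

(3/2, 3/2)

Barycentric coordinates of M with respect to B_1B_2B_3: (1/5, 2/5, 2/5).
On side B_2B_3 the B_1-coordinate is zero; dropping M's B_1-weight 1/5 and renormalizing the remaining 2/5 : 2/5 gives weights 1/2, 1/2 on B_2, B_3.
N = (1/2)·(5, 7) + (1/2)·(-2, -4) = (3/2, 3/2).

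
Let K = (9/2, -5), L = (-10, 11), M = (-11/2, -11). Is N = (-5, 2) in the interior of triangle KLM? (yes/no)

yes

Barycentric coordinates of N: (139/494, 127/247, 101/494).
The three coordinates are positive, positive, positive; a point is interior exactly when all three are positive.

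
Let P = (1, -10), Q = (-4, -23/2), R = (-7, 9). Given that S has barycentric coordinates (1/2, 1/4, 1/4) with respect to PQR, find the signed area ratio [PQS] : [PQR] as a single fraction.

The signed ratio [PQS]/[PQR] equals the barycentric coordinate of S at vertex R, which is 1/4.

1/4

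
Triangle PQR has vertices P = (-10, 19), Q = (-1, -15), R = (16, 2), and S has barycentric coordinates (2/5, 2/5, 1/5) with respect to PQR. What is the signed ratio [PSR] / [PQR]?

The signed ratio [PSR]/[PQR] equals the barycentric coordinate of S at vertex Q, which is 2/5.

2/5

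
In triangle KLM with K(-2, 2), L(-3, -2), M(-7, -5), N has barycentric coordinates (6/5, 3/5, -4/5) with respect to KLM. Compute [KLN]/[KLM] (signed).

The signed ratio [KLN]/[KLM] equals the barycentric coordinate of N at vertex M, which is -4/5.

-4/5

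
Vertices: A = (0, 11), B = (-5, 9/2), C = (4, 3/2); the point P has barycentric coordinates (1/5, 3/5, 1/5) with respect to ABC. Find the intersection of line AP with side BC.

Line AP meets BC where the A-coordinate vanishes; zeroing P's A-weight and renormalizing leaves B, C-weights 3/5 : 1/5 → (3/4, 1/4).
So Q = (3/4)·B + (1/4)·C = (-11/4, 15/4).

(-11/4, 15/4)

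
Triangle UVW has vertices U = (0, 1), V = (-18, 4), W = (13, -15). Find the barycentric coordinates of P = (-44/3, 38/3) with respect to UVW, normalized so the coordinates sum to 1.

Signed area of the reference triangle: [UVW] = ½·(0·(4−(-15)) + (-18)·(-15−1) + 13·(1−4)) = ½·(0 + 288 − 39) = 249/2.
[PVW] = ½·((-44/3)·(4−(-15)) + (-18)·(-15−(38/3)) + 13·(38/3−4)) = ½·(-836/3 + 498 + 338/3) = 166, so the U-coordinate is 166/(249/2) = 4/3.
[UPW] = ½·(0·(38/3−(-15)) + (-44/3)·(-15−1) + 13·(1−(38/3))) = ½·(0 + 704/3 − 455/3) = 83/2, so the V-coordinate is 1/3.
[UVP] = ½·(0·(4−(38/3)) + (-18)·(38/3−1) + (-44/3)·(1−4)) = ½·(0 − 210 + 44) = -83, so the W-coordinate is -2/3.
Check: 4/3 + 1/3 − 2/3 = 1.

(4/3, 1/3, -2/3)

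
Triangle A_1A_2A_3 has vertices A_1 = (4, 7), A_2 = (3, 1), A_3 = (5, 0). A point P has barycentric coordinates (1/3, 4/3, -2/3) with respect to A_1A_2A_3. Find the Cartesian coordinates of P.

P = (1/3)·A_1 + (4/3)·A_2 + (-2/3)·A_3.
x-coordinate: (1/3)·4 + (4/3)·3 + (-2/3)·5 = 2.
y-coordinate: (1/3)·7 + (4/3)·1 + (-2/3)·0 = 11/3.

(2, 11/3)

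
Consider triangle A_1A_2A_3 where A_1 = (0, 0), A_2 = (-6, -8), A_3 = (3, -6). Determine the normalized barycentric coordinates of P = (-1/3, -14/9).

Signed area of the reference triangle: [A_1A_2A_3] = ½·(0·(-8−(-6)) + (-6)·(-6−0) + 3·(0−(-8))) = ½·(0 + 36 + 24) = 30.
[PA_2A_3] = ½·((-1/3)·(-8−(-6)) + (-6)·(-6−(-14/9)) + 3·(-14/9−(-8))) = ½·(2/3 + 80/3 + 58/3) = 70/3, so the A_1-coordinate is (70/3)/30 = 7/9.
[A_1PA_3] = ½·(0·(-14/9−(-6)) + (-1/3)·(-6−0) + 3·(0−(-14/9))) = ½·(0 + 2 + 14/3) = 10/3, so the A_2-coordinate is 1/9.
[A_1A_2P] = ½·(0·(-8−(-14/9)) + (-6)·(-14/9−0) + (-1/3)·(0−(-8))) = ½·(0 + 28/3 − 8/3) = 10/3, so the A_3-coordinate is 1/9.
Check: 7/9 + 1/9 + 1/9 = 1.

(7/9, 1/9, 1/9)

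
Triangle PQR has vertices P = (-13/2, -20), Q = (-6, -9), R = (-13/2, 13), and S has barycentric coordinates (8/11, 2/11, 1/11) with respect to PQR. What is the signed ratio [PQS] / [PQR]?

The signed ratio [PQS]/[PQR] equals the barycentric coordinate of S at vertex R, which is 1/11.

1/11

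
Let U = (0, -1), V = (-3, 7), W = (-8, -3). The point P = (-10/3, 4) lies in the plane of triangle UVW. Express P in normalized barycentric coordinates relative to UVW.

(1/6, 2/3, 1/6)

Signed area of the reference triangle: [UVW] = ½·(0·(7−(-3)) + (-3)·(-3−(-1)) + (-8)·(-1−7)) = ½·(0 + 6 + 64) = 35.
[PVW] = ½·((-10/3)·(7−(-3)) + (-3)·(-3−4) + (-8)·(4−7)) = ½·(-100/3 + 21 + 24) = 35/6, so the U-coordinate is (35/6)/35 = 1/6.
[UPW] = ½·(0·(4−(-3)) + (-10/3)·(-3−(-1)) + (-8)·(-1−4)) = ½·(0 + 20/3 + 40) = 70/3, so the V-coordinate is 2/3.
[UVP] = ½·(0·(7−4) + (-3)·(4−(-1)) + (-10/3)·(-1−7)) = ½·(0 − 15 + 80/3) = 35/6, so the W-coordinate is 1/6.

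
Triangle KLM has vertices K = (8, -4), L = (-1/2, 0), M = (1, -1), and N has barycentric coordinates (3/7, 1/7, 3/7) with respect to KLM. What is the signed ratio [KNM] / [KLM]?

1/7

The signed ratio [KNM]/[KLM] equals the barycentric coordinate of N at vertex L, which is 1/7.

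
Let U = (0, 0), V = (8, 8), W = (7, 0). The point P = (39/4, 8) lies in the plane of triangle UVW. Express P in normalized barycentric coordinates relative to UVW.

(-1/4, 1, 1/4)

Signed area of the reference triangle: [UVW] = ½·(0·(8−0) + 8·(0−0) + 7·(0−8)) = ½·(0 + 0 − 56) = -28.
[PVW] = ½·((39/4)·(8−0) + 8·(0−8) + 7·(8−8)) = ½·(78 − 64 + 0) = 7, so the U-coordinate is 7/(-28) = -1/4.
[UPW] = ½·(0·(8−0) + (39/4)·(0−0) + 7·(0−8)) = ½·(0 + 0 − 56) = -28, so the V-coordinate is 1.
[UVP] = ½·(0·(8−8) + 8·(8−0) + (39/4)·(0−8)) = ½·(0 + 64 − 78) = -7, so the W-coordinate is 1/4.
Check: -1/4 + 1 + 1/4 = 1.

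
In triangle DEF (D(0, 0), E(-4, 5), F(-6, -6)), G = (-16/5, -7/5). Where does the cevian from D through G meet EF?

(-16/3, -7/3)

Barycentric coordinates of G with respect to DEF: (2/5, 1/5, 2/5).
On side EF the D-coordinate is zero; dropping G's D-weight 2/5 and renormalizing the remaining 1/5 : 2/5 gives weights 1/3, 2/3 on E, F.
H = (1/3)·(-4, 5) + (2/3)·(-6, -6) = (-16/3, -7/3).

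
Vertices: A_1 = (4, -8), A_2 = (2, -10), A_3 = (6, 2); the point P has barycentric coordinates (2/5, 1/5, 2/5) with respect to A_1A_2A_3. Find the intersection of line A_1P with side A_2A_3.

Line A_1P meets A_2A_3 where the A_1-coordinate vanishes; zeroing P's A_1-weight and renormalizing leaves A_2, A_3-weights 1/5 : 2/5 → (1/3, 2/3).
So Q = (1/3)·A_2 + (2/3)·A_3 = (14/3, -2).

(14/3, -2)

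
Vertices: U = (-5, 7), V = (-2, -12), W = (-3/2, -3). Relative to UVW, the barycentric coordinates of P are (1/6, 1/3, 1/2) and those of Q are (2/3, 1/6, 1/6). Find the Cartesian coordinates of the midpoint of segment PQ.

Barycentric coordinates of the midpoint are the average: (5/12, 1/4, 1/3).
Converting: (5/12)·U + (1/4)·V + (1/3)·W = (-37/12, -13/12).

(-37/12, -13/12)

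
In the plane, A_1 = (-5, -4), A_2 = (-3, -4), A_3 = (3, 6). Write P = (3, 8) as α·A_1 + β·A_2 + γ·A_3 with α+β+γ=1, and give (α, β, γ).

Signed area of the reference triangle: [A_1A_2A_3] = ½·((-5)·(-4−6) + (-3)·(6−(-4)) + 3·(-4−(-4))) = ½·(50 − 30 + 0) = 10.
[PA_2A_3] = ½·(3·(-4−6) + (-3)·(6−8) + 3·(8−(-4))) = ½·(-30 + 6 + 36) = 6, so the A_1-coordinate is 6/10 = 3/5.
[A_1PA_3] = ½·((-5)·(8−6) + 3·(6−(-4)) + 3·(-4−8)) = ½·(-10 + 30 − 36) = -8, so the A_2-coordinate is -4/5.
[A_1A_2P] = ½·((-5)·(-4−8) + (-3)·(8−(-4)) + 3·(-4−(-4))) = ½·(60 − 36 + 0) = 12, so the A_3-coordinate is 6/5.
Check: 3/5 − 4/5 + 6/5 = 1.

(3/5, -4/5, 6/5)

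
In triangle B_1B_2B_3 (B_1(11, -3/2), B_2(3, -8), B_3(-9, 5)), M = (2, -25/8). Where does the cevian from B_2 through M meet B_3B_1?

Barycentric coordinates of M with respect to B_1B_2B_3: (1/4, 1/2, 1/4).
On side B_3B_1 the B_2-coordinate is zero; dropping M's B_2-weight 1/2 and renormalizing the remaining 1/4 : 1/4 gives weights 1/2, 1/2 on B_3, B_1.
N = (1/2)·(-9, 5) + (1/2)·(11, -3/2) = (1, 7/4).

(1, 7/4)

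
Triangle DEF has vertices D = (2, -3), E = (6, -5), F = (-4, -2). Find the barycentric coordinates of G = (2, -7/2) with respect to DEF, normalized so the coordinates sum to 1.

Signed area of the reference triangle: [DEF] = ½·(2·(-5−(-2)) + 6·(-2−(-3)) + (-4)·(-3−(-5))) = ½·(-6 + 6 − 8) = -4.
[GEF] = ½·(2·(-5−(-2)) + 6·(-2−(-7/2)) + (-4)·(-7/2−(-5))) = ½·(-6 + 9 − 6) = -3/2, so the D-coordinate is (-3/2)/(-4) = 3/8.
[DGF] = ½·(2·(-7/2−(-2)) + 2·(-2−(-3)) + (-4)·(-3−(-7/2))) = ½·(-3 + 2 − 2) = -3/2, so the E-coordinate is 3/8.
[DEG] = ½·(2·(-5−(-7/2)) + 6·(-7/2−(-3)) + 2·(-3−(-5))) = ½·(-3 − 3 + 4) = -1, so the F-coordinate is 1/4.
Check: 3/8 + 3/8 + 1/4 = 1.

(3/8, 3/8, 1/4)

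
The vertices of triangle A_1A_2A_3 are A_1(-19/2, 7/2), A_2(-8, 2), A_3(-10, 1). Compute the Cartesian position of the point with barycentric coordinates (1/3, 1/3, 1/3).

P = (1/3)·A_1 + (1/3)·A_2 + (1/3)·A_3.
x-coordinate: (1/3)·(-19/2) + (1/3)·(-8) + (1/3)·(-10) = -55/6.
y-coordinate: (1/3)·(7/2) + (1/3)·2 + (1/3)·1 = 13/6.

(-55/6, 13/6)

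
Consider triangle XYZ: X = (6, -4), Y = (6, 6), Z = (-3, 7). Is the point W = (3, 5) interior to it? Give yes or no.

Barycentric coordinates of W: (2/15, 8/15, 1/3).
The three coordinates are positive, positive, positive; a point is interior exactly when all three are positive.

yes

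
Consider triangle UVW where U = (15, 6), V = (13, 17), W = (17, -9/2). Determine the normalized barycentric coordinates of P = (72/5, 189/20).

(1/10, 3/5, 3/10)

Signed area of the reference triangle: [UVW] = ½·(15·(17−(-9/2)) + 13·(-9/2−6) + 17·(6−17)) = ½·(645/2 − 273/2 − 187) = -1/2.
[PVW] = ½·((72/5)·(17−(-9/2)) + 13·(-9/2−(189/20)) + 17·(189/20−17)) = ½·(1548/5 − 3627/20 − 2567/20) = -1/20, so the U-coordinate is (-1/20)/(-1/2) = 1/10.
[UPW] = ½·(15·(189/20−(-9/2)) + (72/5)·(-9/2−6) + 17·(6−(189/20))) = ½·(837/4 − 756/5 − 1173/20) = -3/10, so the V-coordinate is 3/5.
[UVP] = ½·(15·(17−(189/20)) + 13·(189/20−6) + (72/5)·(6−17)) = ½·(453/4 + 897/20 − 792/5) = -3/20, so the W-coordinate is 3/10.
Check: 1/10 + 3/5 + 3/10 = 1.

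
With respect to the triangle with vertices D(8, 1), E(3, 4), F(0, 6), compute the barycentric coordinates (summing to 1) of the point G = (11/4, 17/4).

Signed area of the reference triangle: [DEF] = ½·(8·(4−6) + 3·(6−1) + 0·(1−4)) = ½·(-16 + 15 + 0) = -1/2.
[GEF] = ½·((11/4)·(4−6) + 3·(6−(17/4)) + 0·(17/4−4)) = ½·(-11/2 + 21/4 + 0) = -1/8, so the D-coordinate is (-1/8)/(-1/2) = 1/4.
[DGF] = ½·(8·(17/4−6) + (11/4)·(6−1) + 0·(1−(17/4))) = ½·(-14 + 55/4 + 0) = -1/8, so the E-coordinate is 1/4.
[DEG] = ½·(8·(4−(17/4)) + 3·(17/4−1) + (11/4)·(1−4)) = ½·(-2 + 39/4 − 33/4) = -1/4, so the F-coordinate is 1/2.

(1/4, 1/4, 1/2)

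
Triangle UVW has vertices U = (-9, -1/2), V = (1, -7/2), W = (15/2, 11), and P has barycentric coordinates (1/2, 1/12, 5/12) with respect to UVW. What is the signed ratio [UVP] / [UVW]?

The signed ratio [UVP]/[UVW] equals the barycentric coordinate of P at vertex W, which is 5/12.

5/12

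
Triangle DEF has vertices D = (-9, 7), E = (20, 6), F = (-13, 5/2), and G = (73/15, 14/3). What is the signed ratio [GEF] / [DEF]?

1/15

[DEF] = ½·((-9)·(6−(5/2)) + 20·(5/2−7) + (-13)·(7−6)) = ½·(-63/2 − 90 − 13) = -269/4.
[GEF] = ½·((73/15)·(6−(5/2)) + 20·(5/2−(14/3)) + (-13)·(14/3−6)) = ½·(511/30 − 130/3 + 52/3) = -269/60, so the ratio is (-269/60)/(-269/4) = 1/15.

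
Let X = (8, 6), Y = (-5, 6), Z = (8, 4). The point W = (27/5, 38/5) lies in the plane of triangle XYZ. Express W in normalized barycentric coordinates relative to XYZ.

Signed area of the reference triangle: [XYZ] = ½·(8·(6−4) + (-5)·(4−6) + 8·(6−6)) = ½·(16 + 10 + 0) = 13.
[WYZ] = ½·((27/5)·(6−4) + (-5)·(4−(38/5)) + 8·(38/5−6)) = ½·(54/5 + 18 + 64/5) = 104/5, so the X-coordinate is (104/5)/13 = 8/5.
[XWZ] = ½·(8·(38/5−4) + (27/5)·(4−6) + 8·(6−(38/5))) = ½·(144/5 − 54/5 − 64/5) = 13/5, so the Y-coordinate is 1/5.
[XYW] = ½·(8·(6−(38/5)) + (-5)·(38/5−6) + (27/5)·(6−6)) = ½·(-64/5 − 8 + 0) = -52/5, so the Z-coordinate is -4/5.
Check: 8/5 + 1/5 − 4/5 = 1.

(8/5, 1/5, -4/5)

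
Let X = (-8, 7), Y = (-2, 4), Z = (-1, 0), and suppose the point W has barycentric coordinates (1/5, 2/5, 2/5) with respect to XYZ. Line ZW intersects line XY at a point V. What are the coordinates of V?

Line ZW meets XY where the Z-coordinate vanishes; zeroing W's Z-weight and renormalizing leaves X, Y-weights 1/5 : 2/5 → (1/3, 2/3).
So V = (1/3)·X + (2/3)·Y = (-4, 5).

(-4, 5)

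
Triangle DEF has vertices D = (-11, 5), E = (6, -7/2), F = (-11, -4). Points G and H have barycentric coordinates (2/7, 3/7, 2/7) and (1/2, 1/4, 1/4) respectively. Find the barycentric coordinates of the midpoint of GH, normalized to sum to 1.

(11/28, 19/56, 15/56)

Since both coordinate triples sum to 1, the midpoint's barycentrics are the componentwise average.
(2/7+1/2)/2 = 11/28; similarly 19/56 and 15/56.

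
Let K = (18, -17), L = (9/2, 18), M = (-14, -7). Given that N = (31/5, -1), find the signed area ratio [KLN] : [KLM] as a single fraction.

[KLM] = ½·(18·(18−(-7)) + (9/2)·(-7−(-17)) + (-14)·(-17−18)) = ½·(450 + 45 + 490) = 985/2.
[KLN] = ½·(18·(18−(-1)) + (9/2)·(-1−(-17)) + (31/5)·(-17−18)) = ½·(342 + 72 − 217) = 197/2, so the ratio is (197/2)/(985/2) = 1/5.

1/5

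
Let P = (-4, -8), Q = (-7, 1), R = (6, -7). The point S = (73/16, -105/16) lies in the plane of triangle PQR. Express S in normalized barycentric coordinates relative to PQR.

Signed area of the reference triangle: [PQR] = ½·((-4)·(1−(-7)) + (-7)·(-7−(-8)) + 6·(-8−1)) = ½·(-32 − 7 − 54) = -93/2.
[SQR] = ½·((73/16)·(1−(-7)) + (-7)·(-7−(-105/16)) + 6·(-105/16−1)) = ½·(73/2 + 49/16 − 363/8) = -93/32, so the P-coordinate is (-93/32)/(-93/2) = 1/16.
[PSR] = ½·((-4)·(-105/16−(-7)) + (73/16)·(-7−(-8)) + 6·(-8−(-105/16))) = ½·(-7/4 + 73/16 − 69/8) = -93/32, so the Q-coordinate is 1/16.
[PQS] = ½·((-4)·(1−(-105/16)) + (-7)·(-105/16−(-8)) + (73/16)·(-8−1)) = ½·(-121/4 − 161/16 − 657/16) = -651/16, so the R-coordinate is 7/8.
Check: 1/16 + 1/16 + 7/8 = 1.

(1/16, 1/16, 7/8)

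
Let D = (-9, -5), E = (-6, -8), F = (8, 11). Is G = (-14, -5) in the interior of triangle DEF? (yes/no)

Barycentric coordinates of G: (194/99, -80/99, -5/33).
The three coordinates are positive, negative, negative; a point is interior exactly when all three are positive.

no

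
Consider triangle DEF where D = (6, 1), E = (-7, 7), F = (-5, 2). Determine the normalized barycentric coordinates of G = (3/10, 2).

Signed area of the reference triangle: [DEF] = ½·(6·(7−2) + (-7)·(2−1) + (-5)·(1−7)) = ½·(30 − 7 + 30) = 53/2.
[GEF] = ½·((3/10)·(7−2) + (-7)·(2−2) + (-5)·(2−7)) = ½·(3/2 + 0 + 25) = 53/4, so the D-coordinate is (53/4)/(53/2) = 1/2.
[DGF] = ½·(6·(2−2) + (3/10)·(2−1) + (-5)·(1−2)) = ½·(0 + 3/10 + 5) = 53/20, so the E-coordinate is 1/10.
[DEG] = ½·(6·(7−2) + (-7)·(2−1) + (3/10)·(1−7)) = ½·(30 − 7 − 9/5) = 53/5, so the F-coordinate is 2/5.

(1/2, 1/10, 2/5)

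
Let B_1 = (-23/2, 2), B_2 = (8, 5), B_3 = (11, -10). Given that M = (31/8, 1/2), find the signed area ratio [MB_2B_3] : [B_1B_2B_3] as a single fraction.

1/4

[B_1B_2B_3] = ½·((-23/2)·(5−(-10)) + 8·(-10−2) + 11·(2−5)) = ½·(-345/2 − 96 − 33) = -603/4.
[MB_2B_3] = ½·((31/8)·(5−(-10)) + 8·(-10−(1/2)) + 11·(1/2−5)) = ½·(465/8 − 84 − 99/2) = -603/16, so the ratio is (-603/16)/(-603/4) = 1/4.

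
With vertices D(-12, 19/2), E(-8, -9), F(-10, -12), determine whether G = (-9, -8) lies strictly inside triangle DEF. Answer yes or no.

yes

Barycentric coordinates of G: (5/49, 59/98, 29/98).
The three coordinates are positive, positive, positive; a point is interior exactly when all three are positive.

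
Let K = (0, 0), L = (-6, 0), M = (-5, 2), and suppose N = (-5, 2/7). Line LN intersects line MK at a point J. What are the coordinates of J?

Barycentric coordinates of N with respect to KLM: (1/7, 5/7, 1/7).
On side MK the L-coordinate is zero; dropping N's L-weight 5/7 and renormalizing the remaining 1/7 : 1/7 gives weights 1/2, 1/2 on M, K.
J = (1/2)·(-5, 2) + (1/2)·(0, 0) = (-5/2, 1).

(-5/2, 1)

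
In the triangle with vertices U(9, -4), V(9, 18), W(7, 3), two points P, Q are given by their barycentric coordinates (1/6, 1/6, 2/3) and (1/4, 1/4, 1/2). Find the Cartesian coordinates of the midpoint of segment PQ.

Barycentric coordinates of the midpoint are the average: (5/24, 5/24, 7/12).
Converting: (5/24)·U + (5/24)·V + (7/12)·W = (47/6, 14/3).

(47/6, 14/3)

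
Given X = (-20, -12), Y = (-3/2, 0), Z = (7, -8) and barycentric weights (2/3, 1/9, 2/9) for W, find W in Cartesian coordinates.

W = (2/3)·X + (1/9)·Y + (2/9)·Z.
x-coordinate: (2/3)·(-20) + (1/9)·(-3/2) + (2/9)·7 = -215/18.
y-coordinate: (2/3)·(-12) + (1/9)·0 + (2/9)·(-8) = -88/9.

(-215/18, -88/9)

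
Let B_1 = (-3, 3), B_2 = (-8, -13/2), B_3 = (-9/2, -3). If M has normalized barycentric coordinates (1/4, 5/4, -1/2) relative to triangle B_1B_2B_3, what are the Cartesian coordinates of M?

M = (1/4)·B_1 + (5/4)·B_2 + (-1/2)·B_3.
x-coordinate: (1/4)·(-3) + (5/4)·(-8) + (-1/2)·(-9/2) = -17/2.
y-coordinate: (1/4)·3 + (5/4)·(-13/2) + (-1/2)·(-3) = -47/8.

(-17/2, -47/8)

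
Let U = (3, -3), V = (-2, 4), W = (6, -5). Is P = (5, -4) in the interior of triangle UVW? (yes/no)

Barycentric coordinates of P: (1/11, 1/11, 9/11).
The three coordinates are positive, positive, positive; a point is interior exactly when all three are positive.

yes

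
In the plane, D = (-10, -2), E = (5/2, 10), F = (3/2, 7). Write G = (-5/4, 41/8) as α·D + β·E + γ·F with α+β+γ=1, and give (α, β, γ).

(1/4, 1/8, 5/8)

Signed area of the reference triangle: [DEF] = ½·((-10)·(10−7) + (5/2)·(7−(-2)) + (3/2)·(-2−10)) = ½·(-30 + 45/2 − 18) = -51/4.
[GEF] = ½·((-5/4)·(10−7) + (5/2)·(7−(41/8)) + (3/2)·(41/8−10)) = ½·(-15/4 + 75/16 − 117/16) = -51/16, so the D-coordinate is (-51/16)/(-51/4) = 1/4.
[DGF] = ½·((-10)·(41/8−7) + (-5/4)·(7−(-2)) + (3/2)·(-2−(41/8))) = ½·(75/4 − 45/4 − 171/16) = -51/32, so the E-coordinate is 1/8.
[DEG] = ½·((-10)·(10−(41/8)) + (5/2)·(41/8−(-2)) + (-5/4)·(-2−10)) = ½·(-195/4 + 285/16 + 15) = -255/32, so the F-coordinate is 5/8.
Check: 1/4 + 1/8 + 5/8 = 1.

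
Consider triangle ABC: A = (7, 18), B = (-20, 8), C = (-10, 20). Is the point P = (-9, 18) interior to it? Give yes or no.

Barycentric coordinates of P: (1/7, 1/7, 5/7).
The three coordinates are positive, positive, positive; a point is interior exactly when all three are positive.

yes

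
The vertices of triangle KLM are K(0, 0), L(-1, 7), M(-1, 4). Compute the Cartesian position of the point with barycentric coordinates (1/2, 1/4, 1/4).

(-1/2, 11/4)

N = (1/2)·K + (1/4)·L + (1/4)·M.
x-coordinate: (1/2)·0 + (1/4)·(-1) + (1/4)·(-1) = -1/2.
y-coordinate: (1/2)·0 + (1/4)·7 + (1/4)·4 = 11/4.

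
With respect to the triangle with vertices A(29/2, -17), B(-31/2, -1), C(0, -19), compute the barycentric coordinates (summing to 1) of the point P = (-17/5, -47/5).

Signed area of the reference triangle: [ABC] = ½·((29/2)·(-1−(-19)) + (-31/2)·(-19−(-17)) + 0·(-17−(-1))) = ½·(261 + 31 + 0) = 146.
[PBC] = ½·((-17/5)·(-1−(-19)) + (-31/2)·(-19−(-47/5)) + 0·(-47/5−(-1))) = ½·(-306/5 + 744/5 + 0) = 219/5, so the A-coordinate is (219/5)/146 = 3/10.
[APC] = ½·((29/2)·(-47/5−(-19)) + (-17/5)·(-19−(-17)) + 0·(-17−(-47/5))) = ½·(696/5 + 34/5 + 0) = 73, so the B-coordinate is 1/2.
[ABP] = ½·((29/2)·(-1−(-47/5)) + (-31/2)·(-47/5−(-17)) + (-17/5)·(-17−(-1))) = ½·(609/5 − 589/5 + 272/5) = 146/5, so the C-coordinate is 1/5.
Check: 3/10 + 1/2 + 1/5 = 1.

(3/10, 1/2, 1/5)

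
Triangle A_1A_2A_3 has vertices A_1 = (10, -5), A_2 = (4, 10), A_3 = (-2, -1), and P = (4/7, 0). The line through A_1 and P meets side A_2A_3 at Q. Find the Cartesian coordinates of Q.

Barycentric coordinates of P with respect to A_1A_2A_3: (1/7, 1/7, 5/7).
On side A_2A_3 the A_1-coordinate is zero; dropping P's A_1-weight 1/7 and renormalizing the remaining 1/7 : 5/7 gives weights 1/6, 5/6 on A_2, A_3.
Q = (1/6)·(4, 10) + (5/6)·(-2, -1) = (-1, 5/6).

(-1, 5/6)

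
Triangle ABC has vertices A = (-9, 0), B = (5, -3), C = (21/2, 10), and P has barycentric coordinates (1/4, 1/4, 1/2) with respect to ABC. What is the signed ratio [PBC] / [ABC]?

1/4

The signed ratio [PBC]/[ABC] equals the barycentric coordinate of P at vertex A, which is 1/4.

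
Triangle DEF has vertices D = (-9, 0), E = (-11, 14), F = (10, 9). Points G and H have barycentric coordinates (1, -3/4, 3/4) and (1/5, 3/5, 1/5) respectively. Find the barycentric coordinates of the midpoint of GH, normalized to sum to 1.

(3/5, -3/40, 19/40)

Since both coordinate triples sum to 1, the midpoint's barycentrics are the componentwise average.
(1+1/5)/2 = 3/5; similarly -3/40 and 19/40.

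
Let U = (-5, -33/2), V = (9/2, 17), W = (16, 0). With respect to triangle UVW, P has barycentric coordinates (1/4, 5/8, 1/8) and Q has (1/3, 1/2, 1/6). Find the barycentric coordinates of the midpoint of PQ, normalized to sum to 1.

Since both coordinate triples sum to 1, the midpoint's barycentrics are the componentwise average.
(1/4+1/3)/2 = 7/24; similarly 9/16 and 7/48.

(7/24, 9/16, 7/48)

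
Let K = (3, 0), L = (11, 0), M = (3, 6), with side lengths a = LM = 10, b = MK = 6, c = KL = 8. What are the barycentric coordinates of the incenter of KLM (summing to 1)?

The incenter has barycentric coordinates proportional to the opposite side lengths: (10 : 6 : 8).
Normalizing by 10+6+8 = 24 gives (5/12, 1/4, 1/3).

(5/12, 1/4, 1/3)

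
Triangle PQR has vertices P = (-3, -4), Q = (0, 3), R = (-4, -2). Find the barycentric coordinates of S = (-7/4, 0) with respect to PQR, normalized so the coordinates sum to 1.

Signed area of the reference triangle: [PQR] = ½·((-3)·(3−(-2)) + 0·(-2−(-4)) + (-4)·(-4−3)) = ½·(-15 + 0 + 28) = 13/2.
[SQR] = ½·((-7/4)·(3−(-2)) + 0·(-2−0) + (-4)·(0−3)) = ½·(-35/4 + 0 + 12) = 13/8, so the P-coordinate is (13/8)/(13/2) = 1/4.
[PSR] = ½·((-3)·(0−(-2)) + (-7/4)·(-2−(-4)) + (-4)·(-4−0)) = ½·(-6 − 7/2 + 16) = 13/4, so the Q-coordinate is 1/2.
[PQS] = ½·((-3)·(3−0) + 0·(0−(-4)) + (-7/4)·(-4−3)) = ½·(-9 + 0 + 49/4) = 13/8, so the R-coordinate is 1/4.
Check: 1/4 + 1/2 + 1/4 = 1.

(1/4, 1/2, 1/4)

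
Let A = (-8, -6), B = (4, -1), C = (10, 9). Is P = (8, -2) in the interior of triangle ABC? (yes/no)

no

Barycentric coordinates of P: (-23/45, 28/15, -16/45).
The three coordinates are negative, positive, negative; a point is interior exactly when all three are positive.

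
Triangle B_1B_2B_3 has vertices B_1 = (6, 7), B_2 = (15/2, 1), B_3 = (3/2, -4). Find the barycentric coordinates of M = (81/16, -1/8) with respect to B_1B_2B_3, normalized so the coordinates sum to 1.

Signed area of the reference triangle: [B_1B_2B_3] = ½·(6·(1−(-4)) + (15/2)·(-4−7) + (3/2)·(7−1)) = ½·(30 − 165/2 + 9) = -87/4.
[MB_2B_3] = ½·((81/16)·(1−(-4)) + (15/2)·(-4−(-1/8)) + (3/2)·(-1/8−1)) = ½·(405/16 − 465/16 − 27/16) = -87/32, so the B_1-coordinate is (-87/32)/(-87/4) = 1/8.
[B_1MB_3] = ½·(6·(-1/8−(-4)) + (81/16)·(-4−7) + (3/2)·(7−(-1/8))) = ½·(93/4 − 891/16 + 171/16) = -87/8, so the B_2-coordinate is 1/2.
[B_1B_2M] = ½·(6·(1−(-1/8)) + (15/2)·(-1/8−7) + (81/16)·(7−1)) = ½·(27/4 − 855/16 + 243/8) = -261/32, so the B_3-coordinate is 3/8.

(1/8, 1/2, 3/8)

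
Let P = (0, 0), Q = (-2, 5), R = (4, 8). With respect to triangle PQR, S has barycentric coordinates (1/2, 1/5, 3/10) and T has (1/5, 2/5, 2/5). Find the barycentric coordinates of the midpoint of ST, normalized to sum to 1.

(7/20, 3/10, 7/20)

Since both coordinate triples sum to 1, the midpoint's barycentrics are the componentwise average.
(1/2+1/5)/2 = 7/20; similarly 3/10 and 7/20.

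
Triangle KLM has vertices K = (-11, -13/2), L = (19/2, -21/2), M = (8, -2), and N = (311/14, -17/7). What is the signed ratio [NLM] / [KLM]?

[KLM] = ½·((-11)·(-21/2−(-2)) + (19/2)·(-2−(-13/2)) + 8·(-13/2−(-21/2))) = ½·(187/2 + 171/4 + 32) = 673/8.
[NLM] = ½·((311/14)·(-21/2−(-2)) + (19/2)·(-2−(-17/7)) + 8·(-17/7−(-21/2))) = ½·(-5287/28 + 57/14 + 452/7) = -3365/56, so the ratio is (-3365/56)/(673/8) = -5/7.

-5/7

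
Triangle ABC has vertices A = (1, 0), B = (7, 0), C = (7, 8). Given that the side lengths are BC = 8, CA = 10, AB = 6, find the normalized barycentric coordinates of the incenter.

The incenter has barycentric coordinates proportional to the opposite side lengths: (8 : 10 : 6).
Normalizing by 8+10+6 = 24 gives (1/3, 5/12, 1/4).

(1/3, 5/12, 1/4)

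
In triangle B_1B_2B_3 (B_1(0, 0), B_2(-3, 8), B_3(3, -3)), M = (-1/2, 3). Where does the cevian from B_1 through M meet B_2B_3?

Barycentric coordinates of M with respect to B_1B_2B_3: (1/6, 1/2, 1/3).
On side B_2B_3 the B_1-coordinate is zero; dropping M's B_1-weight 1/6 and renormalizing the remaining 1/2 : 1/3 gives weights 3/5, 2/5 on B_2, B_3.
N = (3/5)·(-3, 8) + (2/5)·(3, -3) = (-3/5, 18/5).

(-3/5, 18/5)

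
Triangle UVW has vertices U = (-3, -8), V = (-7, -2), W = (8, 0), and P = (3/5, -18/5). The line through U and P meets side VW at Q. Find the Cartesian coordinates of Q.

(3, -2/3)

Barycentric coordinates of P with respect to UVW: (2/5, 1/5, 2/5).
On side VW the U-coordinate is zero; dropping P's U-weight 2/5 and renormalizing the remaining 1/5 : 2/5 gives weights 1/3, 2/3 on V, W.
Q = (1/3)·(-7, -2) + (2/3)·(8, 0) = (3, -2/3).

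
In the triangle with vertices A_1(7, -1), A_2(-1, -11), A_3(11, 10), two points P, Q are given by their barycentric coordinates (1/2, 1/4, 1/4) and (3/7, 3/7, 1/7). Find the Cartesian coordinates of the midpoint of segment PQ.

(71/14, -125/56)

Barycentric coordinates of the midpoint are the average: (13/28, 19/56, 11/56).
Converting: (13/28)·A_1 + (19/56)·A_2 + (11/56)·A_3 = (71/14, -125/56).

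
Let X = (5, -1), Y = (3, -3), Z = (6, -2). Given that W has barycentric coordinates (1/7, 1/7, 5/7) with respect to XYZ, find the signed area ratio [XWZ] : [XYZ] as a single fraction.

The signed ratio [XWZ]/[XYZ] equals the barycentric coordinate of W at vertex Y, which is 1/7.

1/7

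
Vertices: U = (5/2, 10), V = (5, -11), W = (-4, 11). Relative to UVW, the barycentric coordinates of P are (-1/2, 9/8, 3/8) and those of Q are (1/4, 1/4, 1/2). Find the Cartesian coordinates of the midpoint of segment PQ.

(11/8, -4)

Barycentric coordinates of the midpoint are the average: (-1/8, 11/16, 7/16).
Converting: (-1/8)·U + (11/16)·V + (7/16)·W = (11/8, -4).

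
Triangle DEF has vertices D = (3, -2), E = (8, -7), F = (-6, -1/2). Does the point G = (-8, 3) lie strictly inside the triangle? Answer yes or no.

Barycentric coordinates of G: (24/25, -19/25, 4/5).
The three coordinates are positive, negative, positive; a point is interior exactly when all three are positive.

no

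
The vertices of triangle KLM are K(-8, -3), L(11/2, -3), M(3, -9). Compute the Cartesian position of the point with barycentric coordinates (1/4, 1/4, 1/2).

N = (1/4)·K + (1/4)·L + (1/2)·M.
x-coordinate: (1/4)·(-8) + (1/4)·(11/2) + (1/2)·3 = 7/8.
y-coordinate: (1/4)·(-3) + (1/4)·(-3) + (1/2)·(-9) = -6.

(7/8, -6)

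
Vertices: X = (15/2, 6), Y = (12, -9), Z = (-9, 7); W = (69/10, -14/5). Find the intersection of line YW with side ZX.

Barycentric coordinates of W with respect to XYZ: (1/5, 3/5, 1/5).
On side ZX the Y-coordinate is zero; dropping W's Y-weight 3/5 and renormalizing the remaining 1/5 : 1/5 gives weights 1/2, 1/2 on Z, X.
V = (1/2)·(-9, 7) + (1/2)·(15/2, 6) = (-3/4, 13/2).

(-3/4, 13/2)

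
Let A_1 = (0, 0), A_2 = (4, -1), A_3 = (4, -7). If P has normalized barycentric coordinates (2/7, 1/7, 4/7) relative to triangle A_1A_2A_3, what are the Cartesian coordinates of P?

P = (2/7)·A_1 + (1/7)·A_2 + (4/7)·A_3.
x-coordinate: (2/7)·0 + (1/7)·4 + (4/7)·4 = 20/7.
y-coordinate: (2/7)·0 + (1/7)·(-1) + (4/7)·(-7) = -29/7.

(20/7, -29/7)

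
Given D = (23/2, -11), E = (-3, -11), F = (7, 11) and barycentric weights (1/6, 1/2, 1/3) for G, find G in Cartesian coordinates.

(11/4, -11/3)

G = (1/6)·D + (1/2)·E + (1/3)·F.
x-coordinate: (1/6)·(23/2) + (1/2)·(-3) + (1/3)·7 = 11/4.
y-coordinate: (1/6)·(-11) + (1/2)·(-11) + (1/3)·11 = -11/3.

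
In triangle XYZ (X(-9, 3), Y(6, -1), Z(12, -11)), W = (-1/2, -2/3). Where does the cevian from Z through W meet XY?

(-3, 7/5)

Barycentric coordinates of W with respect to XYZ: (1/2, 1/3, 1/6).
On side XY the Z-coordinate is zero; dropping W's Z-weight 1/6 and renormalizing the remaining 1/2 : 1/3 gives weights 3/5, 2/5 on X, Y.
V = (3/5)·(-9, 3) + (2/5)·(6, -1) = (-3, 7/5).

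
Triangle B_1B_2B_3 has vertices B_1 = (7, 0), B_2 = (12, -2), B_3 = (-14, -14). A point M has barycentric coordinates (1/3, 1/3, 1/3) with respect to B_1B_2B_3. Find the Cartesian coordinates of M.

M = (1/3)·B_1 + (1/3)·B_2 + (1/3)·B_3.
x-coordinate: (1/3)·7 + (1/3)·12 + (1/3)·(-14) = 5/3.
y-coordinate: (1/3)·0 + (1/3)·(-2) + (1/3)·(-14) = -16/3.

(5/3, -16/3)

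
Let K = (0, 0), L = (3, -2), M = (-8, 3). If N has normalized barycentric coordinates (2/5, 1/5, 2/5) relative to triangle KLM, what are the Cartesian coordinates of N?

N = (2/5)·K + (1/5)·L + (2/5)·M.
x-coordinate: (2/5)·0 + (1/5)·3 + (2/5)·(-8) = -13/5.
y-coordinate: (2/5)·0 + (1/5)·(-2) + (2/5)·3 = 4/5.

(-13/5, 4/5)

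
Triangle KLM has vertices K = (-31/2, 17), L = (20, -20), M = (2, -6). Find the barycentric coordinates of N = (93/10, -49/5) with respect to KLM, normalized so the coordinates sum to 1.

(1/5, 3/5, 1/5)

Signed area of the reference triangle: [KLM] = ½·((-31/2)·(-20−(-6)) + 20·(-6−17) + 2·(17−(-20))) = ½·(217 − 460 + 74) = -169/2.
[NLM] = ½·((93/10)·(-20−(-6)) + 20·(-6−(-49/5)) + 2·(-49/5−(-20))) = ½·(-651/5 + 76 + 102/5) = -169/10, so the K-coordinate is (-169/10)/(-169/2) = 1/5.
[KNM] = ½·((-31/2)·(-49/5−(-6)) + (93/10)·(-6−17) + 2·(17−(-49/5))) = ½·(589/10 − 2139/10 + 268/5) = -507/10, so the L-coordinate is 3/5.
[KLN] = ½·((-31/2)·(-20−(-49/5)) + 20·(-49/5−17) + (93/10)·(17−(-20))) = ½·(1581/10 − 536 + 3441/10) = -169/10, so the M-coordinate is 1/5.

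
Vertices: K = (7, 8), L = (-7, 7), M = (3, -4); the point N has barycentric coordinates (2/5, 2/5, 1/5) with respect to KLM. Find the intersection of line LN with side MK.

Line LN meets MK where the L-coordinate vanishes; zeroing N's L-weight and renormalizing leaves M, K-weights 1/5 : 2/5 → (1/3, 2/3).
So J = (1/3)·M + (2/3)·K = (17/3, 4).

(17/3, 4)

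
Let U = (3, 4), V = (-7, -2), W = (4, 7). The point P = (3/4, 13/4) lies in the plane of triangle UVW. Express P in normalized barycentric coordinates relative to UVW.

(1/2, 1/4, 1/4)

Signed area of the reference triangle: [UVW] = ½·(3·(-2−7) + (-7)·(7−4) + 4·(4−(-2))) = ½·(-27 − 21 + 24) = -12.
[PVW] = ½·((3/4)·(-2−7) + (-7)·(7−(13/4)) + 4·(13/4−(-2))) = ½·(-27/4 − 105/4 + 21) = -6, so the U-coordinate is (-6)/(-12) = 1/2.
[UPW] = ½·(3·(13/4−7) + (3/4)·(7−4) + 4·(4−(13/4))) = ½·(-45/4 + 9/4 + 3) = -3, so the V-coordinate is 1/4.
[UVP] = ½·(3·(-2−(13/4)) + (-7)·(13/4−4) + (3/4)·(4−(-2))) = ½·(-63/4 + 21/4 + 9/2) = -3, so the W-coordinate is 1/4.
Check: 1/2 + 1/4 + 1/4 = 1.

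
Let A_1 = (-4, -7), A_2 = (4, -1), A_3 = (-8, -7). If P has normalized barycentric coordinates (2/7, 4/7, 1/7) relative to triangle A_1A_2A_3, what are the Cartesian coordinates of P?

(0, -25/7)

P = (2/7)·A_1 + (4/7)·A_2 + (1/7)·A_3.
x-coordinate: (2/7)·(-4) + (4/7)·4 + (1/7)·(-8) = 0.
y-coordinate: (2/7)·(-7) + (4/7)·(-1) + (1/7)·(-7) = -25/7.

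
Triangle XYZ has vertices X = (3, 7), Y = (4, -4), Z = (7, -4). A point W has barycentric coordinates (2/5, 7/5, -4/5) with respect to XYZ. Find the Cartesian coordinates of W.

(6/5, 2/5)

W = (2/5)·X + (7/5)·Y + (-4/5)·Z.
x-coordinate: (2/5)·3 + (7/5)·4 + (-4/5)·7 = 6/5.
y-coordinate: (2/5)·7 + (7/5)·(-4) + (-4/5)·(-4) = 2/5.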